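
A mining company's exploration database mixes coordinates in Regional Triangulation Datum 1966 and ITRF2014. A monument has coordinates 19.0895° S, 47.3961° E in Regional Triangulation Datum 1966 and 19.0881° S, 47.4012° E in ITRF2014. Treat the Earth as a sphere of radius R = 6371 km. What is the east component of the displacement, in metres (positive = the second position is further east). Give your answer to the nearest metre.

ΔE = 536 m

Δφ = -19.0881° − -19.0895° = +0.0014°; Δλ = 47.4012° − 47.3961° = +0.0051°.
1° along a meridian = πR/180 = 111195 m.
ΔN = Δφ × 111195 = 155.7 m; ΔE = Δλ × 111195 × cos(-19.0895°) = +0.0051 × 111195 × 0.945009 = 535.9 m.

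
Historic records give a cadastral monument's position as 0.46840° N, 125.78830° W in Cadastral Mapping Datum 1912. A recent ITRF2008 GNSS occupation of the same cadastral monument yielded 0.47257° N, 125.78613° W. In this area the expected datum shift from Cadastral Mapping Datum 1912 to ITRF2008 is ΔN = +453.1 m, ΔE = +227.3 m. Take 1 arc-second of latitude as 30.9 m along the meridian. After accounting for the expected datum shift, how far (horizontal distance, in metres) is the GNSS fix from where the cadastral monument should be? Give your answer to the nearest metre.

Observed coordinate differences: Δφ = +0.00417°, Δλ = +0.00217°.
Converting to metres (1° lat = 111240 m, cos φ = 0.999967): observed ΔN = 463.9 m, observed ΔE = 241.4 m.
Subtracting the expected shift leaves a residual of 463.9 − (453.1) = 10.8 m north and 241.4 − (227.3) = 14.1 m east.
Residual distance = √(10.8² + 14.1²) = 17.7 m.

18 m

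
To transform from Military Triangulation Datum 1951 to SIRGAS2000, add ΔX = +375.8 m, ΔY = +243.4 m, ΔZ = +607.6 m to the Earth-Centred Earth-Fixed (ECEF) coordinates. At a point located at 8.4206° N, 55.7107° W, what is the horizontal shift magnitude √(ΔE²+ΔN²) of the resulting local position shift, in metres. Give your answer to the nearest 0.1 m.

748.2 m

At φ = 8.4206°, λ = -55.7107°: sin φ = 0.146439, cos φ = 0.989220, sin λ = -0.826204, cos λ = 0.563372.
ΔE = −sin λ·ΔX + cos λ·ΔY = −(-0.826204)·(375.8) + (0.563372)·(243.4) = 447.61 m.
ΔN = −sin φ cos λ·ΔX − sin φ sin λ·ΔY + cos φ·ΔZ = −(0.146439)(0.563372)(375.8) − (0.146439)(-0.826204)(243.4) + (0.989220)(607.6) = 599.50 m.
Horizontal magnitude = √(ΔE² + ΔN²) = √(447.61² + 599.50²) = 748.17 m.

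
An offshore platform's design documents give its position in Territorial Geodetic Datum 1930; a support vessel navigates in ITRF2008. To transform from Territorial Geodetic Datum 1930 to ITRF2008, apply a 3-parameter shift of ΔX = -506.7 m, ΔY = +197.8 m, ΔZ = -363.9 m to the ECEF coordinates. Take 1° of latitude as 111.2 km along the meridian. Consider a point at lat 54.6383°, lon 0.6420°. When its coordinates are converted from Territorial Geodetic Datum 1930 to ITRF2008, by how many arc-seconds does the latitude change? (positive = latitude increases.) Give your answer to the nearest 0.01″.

sin φ = 0.815515, cos φ = 0.578736, sin λ = 0.011205, cos λ = 0.999937.
North component: ΔN = −sin φ cos λ·ΔX − sin φ sin λ·ΔY + cos φ·ΔZ = −(0.815515)(0.999937)(-506.7) − (0.815515)(0.011205)(197.8) + (0.578736)(-363.9) = 200.79 m.
1° of latitude spans 111200 m, so Δφ = 200.79 / 111200 × 3600 = 6.500″.

Δφ = 6.50″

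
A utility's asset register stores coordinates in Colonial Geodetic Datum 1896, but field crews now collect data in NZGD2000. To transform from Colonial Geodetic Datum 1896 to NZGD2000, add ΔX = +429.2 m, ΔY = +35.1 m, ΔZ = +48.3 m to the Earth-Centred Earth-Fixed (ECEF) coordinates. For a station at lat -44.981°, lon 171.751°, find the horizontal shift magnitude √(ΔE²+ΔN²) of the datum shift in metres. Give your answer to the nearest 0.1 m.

The local east axis at (φ, λ) is (−sin λ, cos λ, 0), so ΔE = −sin(171.751°)·429.2 + cos(171.751°)·35.1 = -96.32 m.
The local north axis is (−sin φ cos λ, −sin φ sin λ, cos φ), giving ΔN = -300.251 + 3.560 + 34.165 = -262.53 m.
Horizontal magnitude = √(ΔE² + ΔN²) = √((-96.32)² + (-262.53)²) = 279.64 m.

279.6 m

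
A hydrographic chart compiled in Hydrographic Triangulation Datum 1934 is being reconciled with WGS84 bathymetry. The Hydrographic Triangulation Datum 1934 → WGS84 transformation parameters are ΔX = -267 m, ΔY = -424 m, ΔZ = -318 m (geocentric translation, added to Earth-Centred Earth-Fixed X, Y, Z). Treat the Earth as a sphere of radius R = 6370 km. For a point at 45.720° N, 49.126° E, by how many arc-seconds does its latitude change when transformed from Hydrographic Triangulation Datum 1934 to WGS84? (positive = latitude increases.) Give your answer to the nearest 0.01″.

sin φ = 0.715936, cos φ = 0.698165, sin λ = 0.756151, cos λ = 0.654398.
North component: ΔN = −sin φ cos λ·ΔX − sin φ sin λ·ΔY + cos φ·ΔZ = −(0.715936)(0.654398)(-267) − (0.715936)(0.756151)(-424) + (0.698165)(-318) = 132.61 m.
1° of latitude spans πR/180 = 111177 m, so Δφ = 132.61 / 111177 × 3600 = 4.294″.

Δφ = 4.29″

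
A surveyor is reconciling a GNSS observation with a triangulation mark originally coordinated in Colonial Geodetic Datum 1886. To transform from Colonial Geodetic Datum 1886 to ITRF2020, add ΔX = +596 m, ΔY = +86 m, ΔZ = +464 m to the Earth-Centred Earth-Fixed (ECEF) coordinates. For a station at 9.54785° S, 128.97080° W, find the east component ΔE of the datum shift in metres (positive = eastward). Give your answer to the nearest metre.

At φ = -9.54785°, λ = -128.97080°: sin φ = -0.165871, cos φ = 0.986147, sin λ = -0.777467, cos λ = -0.628924.
ΔE = −sin λ·ΔX + cos λ·ΔY = −(-0.777467)·(596) + (-0.628924)·(86) = 409.28 m.

ΔE = 409 m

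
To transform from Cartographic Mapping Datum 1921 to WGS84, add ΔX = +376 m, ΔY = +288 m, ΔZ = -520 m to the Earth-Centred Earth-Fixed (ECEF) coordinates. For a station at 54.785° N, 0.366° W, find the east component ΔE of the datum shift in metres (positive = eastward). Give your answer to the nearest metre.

At φ = 54.785°, λ = -0.366°: sin φ = 0.816994, cos φ = 0.576646, sin λ = -0.006388, cos λ = 0.999980.
ΔE = −sin λ·ΔX + cos λ·ΔY = −(-0.006388)·(376) + (0.999980)·(288) = 290.40 m.

ΔE = 290 m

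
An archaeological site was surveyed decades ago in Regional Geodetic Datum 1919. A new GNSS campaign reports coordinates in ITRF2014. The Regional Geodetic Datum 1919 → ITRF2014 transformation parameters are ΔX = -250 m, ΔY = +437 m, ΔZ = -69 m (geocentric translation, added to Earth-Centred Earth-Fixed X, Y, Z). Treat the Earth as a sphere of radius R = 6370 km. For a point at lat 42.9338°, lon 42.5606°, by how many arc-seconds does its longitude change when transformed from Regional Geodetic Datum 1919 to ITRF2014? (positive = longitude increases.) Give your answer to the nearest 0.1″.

Δλ = 21.7″

sin φ = 0.681153, cos φ = 0.732141, sin λ = 0.676370, cos λ = 0.736562.
East component: ΔE = −sin λ·ΔX + cos λ·ΔY = −(0.676370)(-250) + (0.736562)(437) = 490.97 m.
1° of latitude spans πR/180 = 111177 m; at latitude φ, 1° of longitude spans that × cos φ = 81397.6 m, so Δλ = 490.97 / 81397.6 × 3600 = 21.714″.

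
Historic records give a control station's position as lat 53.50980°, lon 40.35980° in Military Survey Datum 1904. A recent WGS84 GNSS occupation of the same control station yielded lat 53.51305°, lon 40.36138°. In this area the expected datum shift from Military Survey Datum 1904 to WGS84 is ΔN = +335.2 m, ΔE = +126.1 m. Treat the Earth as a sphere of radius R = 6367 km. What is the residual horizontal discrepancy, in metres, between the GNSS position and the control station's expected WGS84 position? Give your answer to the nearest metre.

Observed coordinate differences: Δφ = +0.00325°, Δλ = +0.00158°.
Converting to metres (1° lat = 111125 m, cos φ = 0.594685): observed ΔN = 361.2 m, observed ΔE = 104.4 m.
Subtracting the expected shift leaves a residual of 361.2 − (335.2) = 26.0 m north and 104.4 − (126.1) = -21.7 m east.
Residual distance = √(26.0² + (-21.7)²) = 33.8 m.

34 m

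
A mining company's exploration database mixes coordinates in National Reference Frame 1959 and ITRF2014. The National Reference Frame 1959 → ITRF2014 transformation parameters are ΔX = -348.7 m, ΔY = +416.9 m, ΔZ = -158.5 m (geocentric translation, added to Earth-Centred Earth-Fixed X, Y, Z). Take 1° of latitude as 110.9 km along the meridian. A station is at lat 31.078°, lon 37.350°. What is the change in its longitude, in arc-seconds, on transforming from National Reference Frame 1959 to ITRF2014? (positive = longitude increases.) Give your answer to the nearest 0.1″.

Δλ = 20.6″

sin φ = 0.516205, cos φ = 0.856465, sin λ = 0.606682, cos λ = 0.794944.
East component: ΔE = −sin λ·ΔX + cos λ·ΔY = −(0.606682)(-348.7) + (0.794944)(416.9) = 542.96 m.
1° of latitude spans 110900 m; at latitude φ, 1° of longitude spans that × cos φ = 94982.0 m, so Δλ = 542.96 / 94982.0 × 3600 = 20.579″.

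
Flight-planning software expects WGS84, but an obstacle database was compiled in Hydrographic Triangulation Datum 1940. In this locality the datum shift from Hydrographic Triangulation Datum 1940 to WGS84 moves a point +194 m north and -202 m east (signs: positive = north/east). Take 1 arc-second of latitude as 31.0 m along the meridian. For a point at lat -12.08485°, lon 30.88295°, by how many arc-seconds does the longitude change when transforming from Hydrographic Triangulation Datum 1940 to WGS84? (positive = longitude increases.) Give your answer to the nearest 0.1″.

Δλ = -6.7″

At latitude -12.08485°, cos φ = 0.977839.
1″ of longitude at this latitude = 31.00 × cos φ = 30.3130 m, so Δλ = -202.0 / 30.3130 = -6.664″.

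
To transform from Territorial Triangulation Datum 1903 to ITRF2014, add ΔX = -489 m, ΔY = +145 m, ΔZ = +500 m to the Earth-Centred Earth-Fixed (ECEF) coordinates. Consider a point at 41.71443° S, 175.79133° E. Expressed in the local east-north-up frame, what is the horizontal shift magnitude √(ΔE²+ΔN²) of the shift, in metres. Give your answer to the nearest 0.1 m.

The local east axis at (φ, λ) is (−sin λ, cos λ, 0), so ΔE = −sin(175.79133°)·(-489) + cos(175.79133°)·145 = -108.72 m.
The local north axis is (−sin φ cos λ, −sin φ sin λ, cos φ), giving ΔN = 324.512 + 7.081 + 373.235 = 704.83 m.
Horizontal magnitude = √(ΔE² + ΔN²) = √((-108.72)² + 704.83²) = 713.16 m.

713.2 m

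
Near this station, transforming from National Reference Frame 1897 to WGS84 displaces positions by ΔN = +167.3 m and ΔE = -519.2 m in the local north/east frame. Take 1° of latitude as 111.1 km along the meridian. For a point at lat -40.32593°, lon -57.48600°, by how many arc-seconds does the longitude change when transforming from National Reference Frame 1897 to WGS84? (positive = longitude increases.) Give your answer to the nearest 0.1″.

Δλ = -22.1″

At latitude -40.32593°, cos φ = 0.762376.
1° of longitude at this latitude = 111.1 × cos φ = 84.70 km, so Δλ = -519.2 / 84699.9 = -0.0061299° = -22.068″.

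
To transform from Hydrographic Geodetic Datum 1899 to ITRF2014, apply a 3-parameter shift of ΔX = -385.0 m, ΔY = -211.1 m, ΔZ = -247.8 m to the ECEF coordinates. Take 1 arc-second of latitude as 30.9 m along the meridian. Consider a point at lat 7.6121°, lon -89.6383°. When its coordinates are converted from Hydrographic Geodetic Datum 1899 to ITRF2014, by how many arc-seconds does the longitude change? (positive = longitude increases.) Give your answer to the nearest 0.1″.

Δλ = -12.6″

sin φ = 0.132466, cos φ = 0.991188, sin λ = -0.999980, cos λ = 0.006313.
East component: ΔE = −sin λ·ΔX + cos λ·ΔY = −(-0.999980)(-385.0) + (0.006313)(-211.1) = -386.32 m.
1° of latitude spans 3600 × 30.90 = 111240 m; at latitude φ, 1° of longitude spans that × cos φ = 110259.7 m, so Δλ = -386.32 / 110259.7 × 3600 = -12.614″.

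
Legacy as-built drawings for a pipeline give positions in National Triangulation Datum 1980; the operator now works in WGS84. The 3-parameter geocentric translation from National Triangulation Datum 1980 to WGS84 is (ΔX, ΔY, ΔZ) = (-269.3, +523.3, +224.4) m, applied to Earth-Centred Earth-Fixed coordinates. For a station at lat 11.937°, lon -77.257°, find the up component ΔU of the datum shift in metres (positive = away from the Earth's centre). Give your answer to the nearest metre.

The local up (radial) axis is (cos φ cos λ, cos φ sin λ, sin φ), giving ΔU = -58.117 − 499.373 + 46.414 = -511.08 m.

ΔU = -511 m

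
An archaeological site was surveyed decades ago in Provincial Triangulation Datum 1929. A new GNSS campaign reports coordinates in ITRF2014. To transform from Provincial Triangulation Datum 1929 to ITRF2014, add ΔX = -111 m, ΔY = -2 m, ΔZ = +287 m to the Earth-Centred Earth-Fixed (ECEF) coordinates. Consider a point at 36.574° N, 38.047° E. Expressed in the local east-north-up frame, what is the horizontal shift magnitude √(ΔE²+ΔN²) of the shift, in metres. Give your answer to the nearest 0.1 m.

291.1 m

At φ = 36.574°, λ = 38.047°: sin φ = 0.595861, cos φ = 0.803088, sin λ = 0.616308, cos λ = 0.787505.
ΔE = −sin λ·ΔX + cos λ·ΔY = −(0.616308)·(-111) + (0.787505)·(-2) = 66.84 m.
ΔN = −sin φ cos λ·ΔX − sin φ sin λ·ΔY + cos φ·ΔZ = −(0.595861)(0.787505)(-111) − (0.595861)(0.616308)(-2) + (0.803088)(287) = 283.31 m.
Horizontal magnitude = √(ΔE² + ΔN²) = √(66.84² + 283.31²) = 291.08 m.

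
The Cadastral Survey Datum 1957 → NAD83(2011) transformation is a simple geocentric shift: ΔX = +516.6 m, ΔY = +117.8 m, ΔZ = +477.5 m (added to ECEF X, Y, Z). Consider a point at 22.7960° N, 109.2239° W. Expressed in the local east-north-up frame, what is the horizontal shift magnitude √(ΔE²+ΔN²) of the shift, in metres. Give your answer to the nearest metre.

At φ = 22.7960°, λ = -109.2239°: sin φ = 0.387451, cos φ = 0.921890, sin λ = -0.944239, cos λ = -0.329261.
ΔE = −sin λ·ΔX + cos λ·ΔY = −(-0.944239)·(516.6) + (-0.329261)·(117.8) = 449.01 m.
ΔN = −sin φ cos λ·ΔX − sin φ sin λ·ΔY + cos φ·ΔZ = −(0.387451)(-0.329261)(516.6) − (0.387451)(-0.944239)(117.8) + (0.921890)(477.5) = 549.20 m.
Horizontal magnitude = √(ΔE² + ΔN²) = √(449.01² + 549.20²) = 709.39 m.

709 m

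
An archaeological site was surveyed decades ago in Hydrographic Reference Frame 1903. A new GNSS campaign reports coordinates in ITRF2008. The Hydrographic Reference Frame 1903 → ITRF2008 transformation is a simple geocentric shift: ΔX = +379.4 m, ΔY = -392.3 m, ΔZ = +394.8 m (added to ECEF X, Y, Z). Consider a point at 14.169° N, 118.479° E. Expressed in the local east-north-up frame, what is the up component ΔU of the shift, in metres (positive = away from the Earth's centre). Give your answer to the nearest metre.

The local up (radial) axis is (cos φ cos λ, cos φ sin λ, sin φ), giving ΔU = -175.408 − 334.338 + 96.640 = -413.11 m.

ΔU = -413 m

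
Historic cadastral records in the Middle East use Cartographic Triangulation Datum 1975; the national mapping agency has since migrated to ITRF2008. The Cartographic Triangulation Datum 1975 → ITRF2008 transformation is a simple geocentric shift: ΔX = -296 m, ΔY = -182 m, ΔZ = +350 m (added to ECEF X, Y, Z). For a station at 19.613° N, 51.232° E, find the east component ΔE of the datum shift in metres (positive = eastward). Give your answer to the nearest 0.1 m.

At φ = 19.613°, λ = 51.232°: sin φ = 0.335665, cos φ = 0.941981, sin λ = 0.779688, cos λ = 0.626168.
ΔE = −sin λ·ΔX + cos λ·ΔY = −(0.779688)·(-296) + (0.626168)·(-182) = 116.82 m.

ΔE = 116.8 m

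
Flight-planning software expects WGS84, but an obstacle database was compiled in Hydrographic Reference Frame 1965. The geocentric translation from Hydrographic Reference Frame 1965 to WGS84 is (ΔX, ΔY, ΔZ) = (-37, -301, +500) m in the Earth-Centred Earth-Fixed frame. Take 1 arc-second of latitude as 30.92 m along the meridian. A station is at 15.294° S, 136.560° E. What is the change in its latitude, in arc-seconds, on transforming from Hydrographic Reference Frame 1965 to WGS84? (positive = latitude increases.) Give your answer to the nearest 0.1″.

sin φ = -0.263772, cos φ = 0.964585, sin λ = 0.687595, cos λ = -0.726095.
North component: ΔN = −sin φ cos λ·ΔX − sin φ sin λ·ΔY + cos φ·ΔZ = −(-0.263772)(-0.726095)(-37) − (-0.263772)(0.687595)(-301) + (0.964585)(500) = 434.79 m.
1° of latitude spans 3600 × 30.92 = 111312 m, so Δφ = 434.79 / 111312 × 3600 = 14.062″.

Δφ = 14.1″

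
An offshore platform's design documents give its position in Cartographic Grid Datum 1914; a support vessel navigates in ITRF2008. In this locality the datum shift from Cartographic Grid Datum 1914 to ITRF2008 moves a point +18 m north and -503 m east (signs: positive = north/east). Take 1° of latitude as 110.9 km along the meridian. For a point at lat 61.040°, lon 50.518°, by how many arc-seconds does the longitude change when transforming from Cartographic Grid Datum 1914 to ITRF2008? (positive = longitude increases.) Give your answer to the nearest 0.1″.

Δλ = -33.7″

At latitude 61.040°, cos φ = 0.484199.
1° of longitude at this latitude = 110.9 × cos φ = 53.70 km, so Δλ = -503.0 / 53697.7 = -0.0093673° = -33.722″.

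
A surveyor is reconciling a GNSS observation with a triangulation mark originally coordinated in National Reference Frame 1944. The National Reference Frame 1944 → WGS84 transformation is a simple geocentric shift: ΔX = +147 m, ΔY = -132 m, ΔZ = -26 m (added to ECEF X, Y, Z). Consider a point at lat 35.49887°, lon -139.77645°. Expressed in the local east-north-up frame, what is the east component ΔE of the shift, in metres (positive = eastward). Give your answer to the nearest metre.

The local east axis at (φ, λ) is (−sin λ, cos λ, 0), so ΔE = −sin(-139.77645°)·147 + cos(-139.77645°)·(-132) = 195.71 m.

ΔE = 196 m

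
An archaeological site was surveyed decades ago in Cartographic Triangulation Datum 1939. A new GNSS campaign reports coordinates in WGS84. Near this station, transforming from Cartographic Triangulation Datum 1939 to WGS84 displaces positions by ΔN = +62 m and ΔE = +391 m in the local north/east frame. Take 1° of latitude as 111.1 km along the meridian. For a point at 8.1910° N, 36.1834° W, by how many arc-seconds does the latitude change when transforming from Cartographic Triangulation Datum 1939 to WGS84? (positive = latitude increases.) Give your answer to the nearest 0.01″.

1° of latitude = 111.1 km, so Δφ = 62.0 / 111100 = 0.0005581° = 2.009″.

Δφ = 2.01″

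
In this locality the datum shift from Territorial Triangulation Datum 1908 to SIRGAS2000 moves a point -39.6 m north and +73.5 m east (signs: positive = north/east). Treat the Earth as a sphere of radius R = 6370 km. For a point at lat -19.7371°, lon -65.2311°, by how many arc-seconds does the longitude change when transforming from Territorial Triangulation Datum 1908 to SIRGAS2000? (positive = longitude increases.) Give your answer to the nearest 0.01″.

Δλ = 2.53″

At latitude -19.7371°, cos φ = 0.941252.
One radian of longitude at latitude φ spans R cos φ, so Δλ = ΔE / (R cos φ) = 73.5 / (6370000 × 0.941252) = 1.2259e-05 rad = 2.529″.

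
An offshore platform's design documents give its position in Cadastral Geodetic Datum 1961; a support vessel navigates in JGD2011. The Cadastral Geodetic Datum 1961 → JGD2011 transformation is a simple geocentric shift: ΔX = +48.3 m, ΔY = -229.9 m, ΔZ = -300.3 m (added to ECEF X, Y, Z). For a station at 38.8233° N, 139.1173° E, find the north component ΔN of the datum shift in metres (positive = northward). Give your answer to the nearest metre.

ΔN = -117 m

At φ = 38.8233°, λ = 139.1173°: sin φ = 0.626921, cos φ = 0.779083, sin λ = 0.654513, cos λ = -0.756051.
ΔN = −sin φ cos λ·ΔX − sin φ sin λ·ΔY + cos φ·ΔZ = −(0.626921)(-0.756051)(48.3) − (0.626921)(0.654513)(-229.9) + (0.779083)(-300.3) = -116.73 m.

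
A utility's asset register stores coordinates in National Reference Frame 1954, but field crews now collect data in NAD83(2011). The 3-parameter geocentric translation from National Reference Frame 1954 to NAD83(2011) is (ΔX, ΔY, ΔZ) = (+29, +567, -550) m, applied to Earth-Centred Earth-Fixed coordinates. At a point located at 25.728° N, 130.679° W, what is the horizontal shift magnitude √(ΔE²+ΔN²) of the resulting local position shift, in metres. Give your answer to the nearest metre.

460 m

The local east axis at (φ, λ) is (−sin λ, cos λ, 0), so ΔE = −sin(-130.679°)·29 + cos(-130.679°)·567 = -347.59 m.
The local north axis is (−sin φ cos λ, −sin φ sin λ, cos φ), giving ΔN = 8.206 + 186.662 − 495.476 = -300.61 m.
Horizontal magnitude = √(ΔE² + ΔN²) = √((-347.59)² + (-300.61)²) = 459.55 m.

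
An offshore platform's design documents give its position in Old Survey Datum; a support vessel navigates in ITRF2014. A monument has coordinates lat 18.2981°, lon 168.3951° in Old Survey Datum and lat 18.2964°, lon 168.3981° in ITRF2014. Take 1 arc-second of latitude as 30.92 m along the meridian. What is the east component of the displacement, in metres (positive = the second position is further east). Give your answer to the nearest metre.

ΔE = 317 m

Δφ = 18.2964° − 18.2981° = -0.0017°; Δλ = 168.3981° − 168.3951° = +0.0030°.
1° of latitude = 3600 × 30.92 = 111312 m.
ΔN = Δφ × 111312 = -189.2 m; ΔE = Δλ × 111312 × cos(18.2981°) = +0.0030 × 111312 × 0.949436 = 317.1 m.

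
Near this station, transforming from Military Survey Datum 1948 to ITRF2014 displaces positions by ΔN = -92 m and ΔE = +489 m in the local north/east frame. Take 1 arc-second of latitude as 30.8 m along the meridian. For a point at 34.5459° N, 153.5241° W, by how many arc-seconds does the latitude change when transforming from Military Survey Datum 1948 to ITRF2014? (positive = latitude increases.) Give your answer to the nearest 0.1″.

1″ of latitude = 30.80 m, so Δφ = -92.0 / 30.80 = -2.987″.

Δφ = -3.0″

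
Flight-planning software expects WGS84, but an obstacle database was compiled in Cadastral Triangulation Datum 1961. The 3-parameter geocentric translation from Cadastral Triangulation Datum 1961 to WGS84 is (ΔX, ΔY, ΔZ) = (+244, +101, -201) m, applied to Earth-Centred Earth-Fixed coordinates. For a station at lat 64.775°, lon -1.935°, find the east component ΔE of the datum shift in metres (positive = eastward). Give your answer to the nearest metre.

The local east axis at (φ, λ) is (−sin λ, cos λ, 0), so ΔE = −sin(-1.935°)·244 + cos(-1.935°)·101 = 109.18 m.

ΔE = 109 m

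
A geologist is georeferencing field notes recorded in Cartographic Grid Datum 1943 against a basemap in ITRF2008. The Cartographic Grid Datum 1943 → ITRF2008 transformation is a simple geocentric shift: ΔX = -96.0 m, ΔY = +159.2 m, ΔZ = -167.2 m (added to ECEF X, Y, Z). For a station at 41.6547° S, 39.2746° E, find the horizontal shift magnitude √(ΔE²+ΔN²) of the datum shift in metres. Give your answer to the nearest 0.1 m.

213.0 m

The local east axis at (φ, λ) is (−sin λ, cos λ, 0), so ΔE = −sin(39.2746°)·(-96.0) + cos(39.2746°)·159.2 = 184.01 m.
The local north axis is (−sin φ cos λ, −sin φ sin λ, cos φ), giving ΔN = -49.393 + 66.982 − 124.926 = -107.34 m.
Horizontal magnitude = √(ΔE² + ΔN²) = √(184.01² + (-107.34)²) = 213.03 m.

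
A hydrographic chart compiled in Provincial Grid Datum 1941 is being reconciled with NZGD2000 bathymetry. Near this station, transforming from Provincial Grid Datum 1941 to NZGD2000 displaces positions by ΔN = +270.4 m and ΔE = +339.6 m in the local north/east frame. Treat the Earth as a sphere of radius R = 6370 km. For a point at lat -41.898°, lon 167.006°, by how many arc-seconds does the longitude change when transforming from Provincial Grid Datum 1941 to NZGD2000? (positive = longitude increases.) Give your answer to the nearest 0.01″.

Δλ = 14.77″

At latitude -41.898°, cos φ = 0.744335.
One radian of longitude at latitude φ spans R cos φ, so Δλ = ΔE / (R cos φ) = 339.6 / (6370000 × 0.744335) = 7.1624e-05 rad = 14.774″.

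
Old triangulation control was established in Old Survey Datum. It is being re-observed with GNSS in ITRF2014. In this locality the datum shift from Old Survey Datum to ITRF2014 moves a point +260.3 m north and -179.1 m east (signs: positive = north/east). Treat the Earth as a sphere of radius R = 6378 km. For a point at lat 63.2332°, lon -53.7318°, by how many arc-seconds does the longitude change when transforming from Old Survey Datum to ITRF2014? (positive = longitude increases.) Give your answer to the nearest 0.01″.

At latitude 63.2332°, cos φ = 0.450360.
One radian of longitude at latitude φ spans R cos φ, so Δλ = ΔE / (R cos φ) = -179.1 / (6378000 × 0.450360) = -6.2352e-05 rad = -12.861″.

Δλ = -12.86″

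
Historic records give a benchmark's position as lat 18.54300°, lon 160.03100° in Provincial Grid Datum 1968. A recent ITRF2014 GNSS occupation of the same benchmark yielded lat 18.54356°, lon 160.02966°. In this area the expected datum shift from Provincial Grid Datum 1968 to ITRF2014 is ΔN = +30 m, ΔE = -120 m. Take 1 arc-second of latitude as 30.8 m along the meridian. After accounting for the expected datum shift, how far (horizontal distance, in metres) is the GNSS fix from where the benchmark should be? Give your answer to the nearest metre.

38 m

Observed coordinate differences: Δφ = +0.00056°, Δλ = -0.00134°.
Converting to metres (1° lat = 110880 m, cos φ = 0.948085): observed ΔN = 62.1 m, observed ΔE = -140.9 m.
Subtracting the expected shift leaves a residual of 62.1 − (30) = 32.1 m north and -140.9 − (-120) = -20.9 m east.
Residual distance = √(32.1² + (-20.9)²) = 38.3 m.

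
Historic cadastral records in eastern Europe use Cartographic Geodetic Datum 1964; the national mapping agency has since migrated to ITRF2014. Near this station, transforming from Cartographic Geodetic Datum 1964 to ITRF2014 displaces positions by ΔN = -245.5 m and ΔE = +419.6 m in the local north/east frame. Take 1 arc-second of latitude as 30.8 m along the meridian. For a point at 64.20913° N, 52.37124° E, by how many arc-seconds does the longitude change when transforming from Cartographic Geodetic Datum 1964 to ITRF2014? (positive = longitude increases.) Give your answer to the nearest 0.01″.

At latitude 64.20913°, cos φ = 0.435088.
1″ of longitude at this latitude = 30.80 × cos φ = 13.4007 m, so Δλ = 419.6 / 13.4007 = 31.312″.

Δλ = 31.31″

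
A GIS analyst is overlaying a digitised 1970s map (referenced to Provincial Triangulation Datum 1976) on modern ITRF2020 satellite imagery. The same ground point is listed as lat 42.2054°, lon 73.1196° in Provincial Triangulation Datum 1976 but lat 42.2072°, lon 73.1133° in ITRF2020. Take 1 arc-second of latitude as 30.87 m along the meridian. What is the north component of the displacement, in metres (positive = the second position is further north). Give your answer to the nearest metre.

ΔN = 200 m

Δφ = 42.2072° − 42.2054° = +0.0018°; Δλ = 73.1133° − 73.1196° = -0.0063°.
1° of latitude = 3600 × 30.87 = 111132 m.
ΔN = Δφ × 111132 = 200.0 m; ΔE = Δλ × 111132 × cos(42.2054°) = -0.0063 × 111132 × 0.740741 = -518.6 m.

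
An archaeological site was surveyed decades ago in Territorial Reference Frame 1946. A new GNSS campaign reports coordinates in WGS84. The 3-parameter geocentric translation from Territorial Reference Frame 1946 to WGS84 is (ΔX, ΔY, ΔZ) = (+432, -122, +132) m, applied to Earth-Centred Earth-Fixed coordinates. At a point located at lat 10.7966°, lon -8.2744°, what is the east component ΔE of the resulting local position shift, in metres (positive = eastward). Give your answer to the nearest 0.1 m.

ΔE = -58.6 m

At φ = 10.7966°, λ = -8.2744°: sin φ = 0.187323, cos φ = 0.982298, sin λ = -0.143914, cos λ = 0.989590.
ΔE = −sin λ·ΔX + cos λ·ΔY = −(-0.143914)·(432) + (0.989590)·(-122) = -58.56 m.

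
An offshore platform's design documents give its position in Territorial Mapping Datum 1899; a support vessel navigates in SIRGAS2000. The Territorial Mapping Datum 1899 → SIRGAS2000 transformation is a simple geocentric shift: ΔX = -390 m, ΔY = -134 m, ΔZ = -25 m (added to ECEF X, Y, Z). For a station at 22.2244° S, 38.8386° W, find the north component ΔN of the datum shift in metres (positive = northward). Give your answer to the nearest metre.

ΔN = -106 m

The local north axis is (−sin φ cos λ, −sin φ sin λ, cos φ), giving ΔN = -114.899 + 31.785 − 23.143 = -106.26 m.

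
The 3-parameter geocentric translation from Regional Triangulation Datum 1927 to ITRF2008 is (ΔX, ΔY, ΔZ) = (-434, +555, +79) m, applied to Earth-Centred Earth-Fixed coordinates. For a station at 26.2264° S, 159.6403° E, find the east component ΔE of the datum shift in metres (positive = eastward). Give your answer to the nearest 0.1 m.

ΔE = -369.3 m

At φ = -26.2264°, λ = 159.6403°: sin φ = -0.441919, cos φ = 0.897055, sin λ = 0.347913, cos λ = -0.937527.
ΔE = −sin λ·ΔX + cos λ·ΔY = −(0.347913)·(-434) + (-0.937527)·(555) = -369.33 m.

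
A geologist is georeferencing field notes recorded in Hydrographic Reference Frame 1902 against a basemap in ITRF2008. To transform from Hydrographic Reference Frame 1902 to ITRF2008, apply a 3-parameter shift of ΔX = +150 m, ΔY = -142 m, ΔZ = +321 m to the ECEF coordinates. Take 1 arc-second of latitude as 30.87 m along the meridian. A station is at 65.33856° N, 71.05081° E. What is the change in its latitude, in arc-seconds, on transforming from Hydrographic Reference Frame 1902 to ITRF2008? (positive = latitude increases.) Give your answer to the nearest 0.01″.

sin φ = 0.908789, cos φ = 0.417256, sin λ = 0.945807, cos λ = 0.324730.
North component: ΔN = −sin φ cos λ·ΔX − sin φ sin λ·ΔY + cos φ·ΔZ = −(0.908789)(0.324730)(150) − (0.908789)(0.945807)(-142) + (0.417256)(321) = 211.73 m.
1° of latitude spans 3600 × 30.87 = 111132 m, so Δφ = 211.73 / 111132 × 3600 = 6.859″.

Δφ = 6.86″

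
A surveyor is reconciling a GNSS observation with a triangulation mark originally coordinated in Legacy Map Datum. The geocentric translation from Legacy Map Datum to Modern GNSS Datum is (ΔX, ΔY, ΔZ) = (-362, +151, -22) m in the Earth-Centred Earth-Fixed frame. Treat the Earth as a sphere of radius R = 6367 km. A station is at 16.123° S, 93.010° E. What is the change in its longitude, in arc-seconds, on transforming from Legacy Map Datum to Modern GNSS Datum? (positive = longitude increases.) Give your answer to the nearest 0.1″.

Δλ = 11.9″

sin φ = -0.277700, cos φ = 0.960668, sin λ = 0.998620, cos λ = -0.052510.
East component: ΔE = −sin λ·ΔX + cos λ·ΔY = −(0.998620)(-362) + (-0.052510)(151) = 353.57 m.
1° of latitude spans πR/180 = 111125 m; at latitude φ, 1° of longitude spans that × cos φ = 106754.3 m, so Δλ = 353.57 / 106754.3 × 3600 = 11.923″.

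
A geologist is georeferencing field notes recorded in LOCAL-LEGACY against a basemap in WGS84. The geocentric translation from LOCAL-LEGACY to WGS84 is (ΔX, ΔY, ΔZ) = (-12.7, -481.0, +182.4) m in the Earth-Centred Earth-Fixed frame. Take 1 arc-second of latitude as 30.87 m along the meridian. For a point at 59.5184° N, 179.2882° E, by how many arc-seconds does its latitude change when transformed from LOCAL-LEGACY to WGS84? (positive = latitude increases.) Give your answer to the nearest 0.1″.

Δφ = 2.8″

sin φ = 0.861792, cos φ = 0.507262, sin λ = 0.012423, cos λ = -0.999923.
North component: ΔN = −sin φ cos λ·ΔX − sin φ sin λ·ΔY + cos φ·ΔZ = −(0.861792)(-0.999923)(-12.7) − (0.861792)(0.012423)(-481.0) + (0.507262)(182.4) = 86.73 m.
1° of latitude spans 3600 × 30.87 = 111132 m, so Δφ = 86.73 / 111132 × 3600 = 2.810″.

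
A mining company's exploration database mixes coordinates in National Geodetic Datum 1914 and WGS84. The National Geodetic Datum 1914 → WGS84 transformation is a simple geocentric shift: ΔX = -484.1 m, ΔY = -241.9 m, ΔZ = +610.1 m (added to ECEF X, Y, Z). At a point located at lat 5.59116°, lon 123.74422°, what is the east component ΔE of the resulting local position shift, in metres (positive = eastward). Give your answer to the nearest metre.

The local east axis at (φ, λ) is (−sin λ, cos λ, 0), so ΔE = −sin(123.74422°)·(-484.1) + cos(123.74422°)·(-241.9) = 536.91 m.

ΔE = 537 m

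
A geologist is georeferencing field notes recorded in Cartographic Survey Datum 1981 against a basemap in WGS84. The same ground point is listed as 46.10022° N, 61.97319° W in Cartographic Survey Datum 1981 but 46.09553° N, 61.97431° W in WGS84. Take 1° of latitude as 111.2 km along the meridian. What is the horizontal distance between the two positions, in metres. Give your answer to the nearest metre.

Δφ = 46.09553° − 46.10022° = -0.00469°; Δλ = -61.97431° − -61.97319° = -0.00112°.
ΔN = Δφ × 111200 = -521.5 m; ΔE = Δλ × 111200 × cos(46.10022°) = -0.00112 × 111200 × 0.693399 = -86.4 m.
Distance = √(ΔE² + ΔN²) = √((-86.4)² + (-521.5)²) = 528.6 m.

529 m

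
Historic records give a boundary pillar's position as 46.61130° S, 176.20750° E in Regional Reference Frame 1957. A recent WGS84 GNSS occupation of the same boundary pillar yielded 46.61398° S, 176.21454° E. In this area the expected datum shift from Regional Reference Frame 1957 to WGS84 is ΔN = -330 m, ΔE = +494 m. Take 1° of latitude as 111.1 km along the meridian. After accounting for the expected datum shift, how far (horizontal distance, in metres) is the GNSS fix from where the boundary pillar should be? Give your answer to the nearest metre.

54 m

Observed coordinate differences: Δφ = -0.00268°, Δλ = +0.00704°.
Converting to metres (1° lat = 111100 m, cos φ = 0.686944): observed ΔN = -297.7 m, observed ΔE = 537.3 m.
Subtracting the expected shift leaves a residual of -297.7 − (-330) = 32.3 m north and 537.3 − (494) = 43.3 m east.
Residual distance = √(32.3² + 43.3²) = 54.0 m.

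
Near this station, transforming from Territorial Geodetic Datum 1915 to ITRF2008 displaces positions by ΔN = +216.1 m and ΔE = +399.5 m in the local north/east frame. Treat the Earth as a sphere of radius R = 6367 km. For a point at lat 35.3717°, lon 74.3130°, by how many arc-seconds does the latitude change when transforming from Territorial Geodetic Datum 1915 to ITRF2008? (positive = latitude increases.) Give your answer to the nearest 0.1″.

Δφ = 7.0″

On a sphere of radius R, 1 rad of latitude = R, so Δφ = ΔN / R = 216.1 / 6367000 = 3.3941e-05 rad = 7.001″.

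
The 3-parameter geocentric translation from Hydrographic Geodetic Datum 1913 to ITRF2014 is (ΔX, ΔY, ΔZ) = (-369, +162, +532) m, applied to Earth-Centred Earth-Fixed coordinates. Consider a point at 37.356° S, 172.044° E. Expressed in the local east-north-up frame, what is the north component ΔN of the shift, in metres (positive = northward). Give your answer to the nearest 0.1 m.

At φ = -37.356°, λ = 172.044°: sin φ = -0.606766, cos φ = 0.794881, sin λ = 0.138413, cos λ = -0.990375.
ΔN = −sin φ cos λ·ΔX − sin φ sin λ·ΔY + cos φ·ΔZ = −(-0.606766)(-0.990375)(-369) − (-0.606766)(0.138413)(162) + (0.794881)(532) = 658.22 m.

ΔN = 658.2 m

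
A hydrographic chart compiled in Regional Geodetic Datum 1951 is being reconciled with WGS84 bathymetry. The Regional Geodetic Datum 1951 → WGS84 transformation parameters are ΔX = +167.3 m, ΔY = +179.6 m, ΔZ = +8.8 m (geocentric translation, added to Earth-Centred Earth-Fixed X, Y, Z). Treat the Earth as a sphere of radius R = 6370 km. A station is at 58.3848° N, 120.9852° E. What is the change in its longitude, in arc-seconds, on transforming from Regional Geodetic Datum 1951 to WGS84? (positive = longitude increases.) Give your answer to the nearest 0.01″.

sin φ = 0.851588, cos φ = 0.524212, sin λ = 0.857300, cos λ = -0.514817.
East component: ΔE = −sin λ·ΔX + cos λ·ΔY = −(0.857300)(167.3) + (-0.514817)(179.6) = -235.89 m.
1° of latitude spans πR/180 = 111177 m; at latitude φ, 1° of longitude spans that × cos φ = 58280.5 m, so Δλ = -235.89 / 58280.5 × 3600 = -14.571″.

Δλ = -14.57″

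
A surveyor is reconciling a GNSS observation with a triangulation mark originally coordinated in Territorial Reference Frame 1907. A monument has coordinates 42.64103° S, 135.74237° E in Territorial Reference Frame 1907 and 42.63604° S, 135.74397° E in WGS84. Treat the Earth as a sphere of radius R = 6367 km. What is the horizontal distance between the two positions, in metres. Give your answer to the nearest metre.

570 m

Δφ = -42.63604° − -42.64103° = +0.00499°; Δλ = 135.74397° − 135.74237° = +0.00160°.
1° along a meridian = πR/180 = 111125 m.
ΔN = Δφ × 111125 = 554.5 m; ΔE = Δλ × 111125 × cos(-42.64103°) = +0.00160 × 111125 × 0.735612 = 130.8 m.
Distance = √(ΔE² + ΔN²) = √(130.8² + 554.5²) = 569.7 m.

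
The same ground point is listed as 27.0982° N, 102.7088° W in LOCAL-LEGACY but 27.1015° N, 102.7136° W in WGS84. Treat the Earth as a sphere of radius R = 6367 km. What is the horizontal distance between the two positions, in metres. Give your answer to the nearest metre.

Δφ = 27.1015° − 27.0982° = +0.0033°; Δλ = -102.7136° − -102.7088° = -0.0048°.
1° along a meridian = πR/180 = 111125 m.
ΔN = Δφ × 111125 = 366.7 m; ΔE = Δλ × 111125 × cos(27.0982°) = -0.0048 × 111125 × 0.890227 = -474.8 m.
Distance = √(ΔE² + ΔN²) = √((-474.8)² + 366.7²) = 600.0 m.

600 m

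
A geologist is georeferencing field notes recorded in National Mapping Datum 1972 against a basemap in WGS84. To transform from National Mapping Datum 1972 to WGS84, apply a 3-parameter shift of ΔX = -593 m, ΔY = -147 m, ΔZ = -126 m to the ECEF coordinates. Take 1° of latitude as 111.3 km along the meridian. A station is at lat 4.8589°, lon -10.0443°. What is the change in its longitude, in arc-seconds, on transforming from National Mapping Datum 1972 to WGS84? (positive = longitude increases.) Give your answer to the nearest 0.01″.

sin φ = 0.084702, cos φ = 0.996406, sin λ = -0.174410, cos λ = 0.984673.
East component: ΔE = −sin λ·ΔX + cos λ·ΔY = −(-0.174410)(-593) + (0.984673)(-147) = -248.17 m.
1° of latitude spans 111300 m; at latitude φ, 1° of longitude spans that × cos φ = 110900.0 m, so Δλ = -248.17 / 110900.0 × 3600 = -8.056″.

Δλ = -8.06″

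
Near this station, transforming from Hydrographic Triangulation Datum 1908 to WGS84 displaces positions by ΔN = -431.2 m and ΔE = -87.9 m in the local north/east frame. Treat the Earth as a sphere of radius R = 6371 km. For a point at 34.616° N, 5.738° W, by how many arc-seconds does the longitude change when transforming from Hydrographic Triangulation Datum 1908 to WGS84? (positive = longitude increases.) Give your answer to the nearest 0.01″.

At latitude 34.616°, cos φ = 0.822978.
One radian of longitude at latitude φ spans R cos φ, so Δλ = ΔE / (R cos φ) = -87.9 / (6371000 × 0.822978) = -1.6765e-05 rad = -3.458″.

Δλ = -3.46″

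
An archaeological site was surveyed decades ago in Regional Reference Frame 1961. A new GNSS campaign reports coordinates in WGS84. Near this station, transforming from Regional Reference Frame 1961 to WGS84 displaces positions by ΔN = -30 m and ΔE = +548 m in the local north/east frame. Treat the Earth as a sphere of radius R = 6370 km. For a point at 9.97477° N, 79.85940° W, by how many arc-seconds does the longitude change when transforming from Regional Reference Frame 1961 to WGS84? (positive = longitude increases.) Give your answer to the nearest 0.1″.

Δλ = 18.0″

At latitude 9.97477°, cos φ = 0.984884.
One radian of longitude at latitude φ spans R cos φ, so Δλ = ΔE / (R cos φ) = 548.0 / (6370000 × 0.984884) = 8.7349e-05 rad = 18.017″.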